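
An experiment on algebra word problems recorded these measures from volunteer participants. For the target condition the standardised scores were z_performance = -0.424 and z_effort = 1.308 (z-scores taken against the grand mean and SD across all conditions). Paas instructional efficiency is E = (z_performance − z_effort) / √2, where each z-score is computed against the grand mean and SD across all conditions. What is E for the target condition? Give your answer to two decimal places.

z_P − z_E = -0.424 − 1.308 = -1.7320.
E = -1.7320 / √2 = -1.7320 / 1.41421 = -1.2247 ≈ -1.22.

-1.22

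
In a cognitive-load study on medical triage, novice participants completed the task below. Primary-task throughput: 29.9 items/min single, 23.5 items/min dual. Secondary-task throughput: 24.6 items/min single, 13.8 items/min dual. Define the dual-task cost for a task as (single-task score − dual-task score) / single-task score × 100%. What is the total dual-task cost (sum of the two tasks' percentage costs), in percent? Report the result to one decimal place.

Primary cost = (29.9 − 23.5) / 29.9 × 100% = 21.4047%.
Secondary cost = (24.6 − 13.8) / 24.6 × 100% = 43.9024%.
Total = 21.4047% + 43.9024% = 65.3071% ≈ 65.3%.

65.3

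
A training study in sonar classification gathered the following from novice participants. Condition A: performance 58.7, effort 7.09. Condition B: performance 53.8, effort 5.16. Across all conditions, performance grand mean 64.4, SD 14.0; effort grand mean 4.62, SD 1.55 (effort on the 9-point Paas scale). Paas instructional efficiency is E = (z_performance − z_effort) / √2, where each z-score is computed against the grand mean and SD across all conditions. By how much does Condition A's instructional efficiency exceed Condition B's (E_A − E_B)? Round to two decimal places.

-0.63

Condition A: z_P = (58.7 − 64.4)/14.0 = -0.4071; z_E = (7.09 − 4.62)/1.55 = 1.5935; E_A = (-0.4071 − 1.5935)/√2 = -1.4146.
Condition B: z_P = (53.8 − 64.4)/14.0 = -0.7571; z_E = (5.16 − 4.62)/1.55 = 0.3484; E_B = (-0.7571 − 0.3484)/√2 = -0.7817.
E_A − E_B = -1.4146 − (-0.7817) = -0.6329 ≈ -0.63.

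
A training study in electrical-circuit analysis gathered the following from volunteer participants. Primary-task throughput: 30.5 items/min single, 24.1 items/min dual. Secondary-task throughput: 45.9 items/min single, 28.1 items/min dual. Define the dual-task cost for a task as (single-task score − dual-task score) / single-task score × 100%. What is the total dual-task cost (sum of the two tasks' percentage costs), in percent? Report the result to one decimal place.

59.8

Primary cost = (30.5 − 24.1) / 30.5 × 100% = 20.9836%.
Secondary cost = (45.9 − 28.1) / 45.9 × 100% = 38.7800%.
Total = 20.9836% + 38.7800% = 59.7636% ≈ 59.8%.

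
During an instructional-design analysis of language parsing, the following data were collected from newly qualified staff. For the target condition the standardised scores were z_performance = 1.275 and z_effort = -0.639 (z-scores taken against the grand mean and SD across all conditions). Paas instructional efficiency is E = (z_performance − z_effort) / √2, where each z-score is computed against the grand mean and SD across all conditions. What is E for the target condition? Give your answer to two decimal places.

z_P − z_E = 1.275 − (-0.639) = 1.9140.
E = 1.9140 / √2 = 1.9140 / 1.41421 = 1.3534 ≈ 1.35.

1.35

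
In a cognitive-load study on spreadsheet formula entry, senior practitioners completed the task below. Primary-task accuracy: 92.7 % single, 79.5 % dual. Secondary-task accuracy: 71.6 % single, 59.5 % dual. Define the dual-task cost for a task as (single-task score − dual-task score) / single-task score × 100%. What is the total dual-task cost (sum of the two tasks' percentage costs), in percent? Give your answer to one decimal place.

31.1

Primary cost = (92.7 − 79.5) / 92.7 × 100% = 14.2395%.
Secondary cost = (71.6 − 59.5) / 71.6 × 100% = 16.8994%.
Total = 14.2395% + 16.8994% = 31.1389% ≈ 31.1%.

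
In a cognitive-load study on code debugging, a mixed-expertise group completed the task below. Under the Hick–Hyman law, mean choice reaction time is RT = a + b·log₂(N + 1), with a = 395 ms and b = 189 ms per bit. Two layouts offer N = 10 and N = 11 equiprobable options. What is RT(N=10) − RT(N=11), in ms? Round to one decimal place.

RT(10) = 395 + 189·log₂(11) = 395 + 189·3.4594 = 1048.8266 ms.
RT(11) = 395 + 189·log₂(12) = 395 + 189·3.5850 = 1072.5650 ms.
Difference = 1048.8266 − 1072.5650 = -23.7384 ≈ -23.7 ms.

-23.7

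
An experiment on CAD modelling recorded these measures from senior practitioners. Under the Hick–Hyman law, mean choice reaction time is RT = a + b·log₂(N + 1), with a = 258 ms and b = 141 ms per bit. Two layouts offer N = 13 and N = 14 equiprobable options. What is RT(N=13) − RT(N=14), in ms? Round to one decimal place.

-14.0

RT(13) = 258 + 141·log₂(14) = 258 + 141·3.8074 = 794.8434 ms.
RT(14) = 258 + 141·log₂(15) = 258 + 141·3.9069 = 808.8729 ms.
Difference = 794.8434 − 808.8729 = -14.0295 ≈ -14.0 ms.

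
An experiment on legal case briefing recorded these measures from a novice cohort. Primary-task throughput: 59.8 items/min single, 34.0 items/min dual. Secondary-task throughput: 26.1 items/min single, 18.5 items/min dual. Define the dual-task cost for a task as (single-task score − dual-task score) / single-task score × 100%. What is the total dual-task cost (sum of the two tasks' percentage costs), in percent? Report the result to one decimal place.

Primary cost = (59.8 − 34.0) / 59.8 × 100% = 43.1438%.
Secondary cost = (26.1 − 18.5) / 26.1 × 100% = 29.1188%.
Total = 43.1438% + 29.1188% = 72.2626% ≈ 72.3%.

72.3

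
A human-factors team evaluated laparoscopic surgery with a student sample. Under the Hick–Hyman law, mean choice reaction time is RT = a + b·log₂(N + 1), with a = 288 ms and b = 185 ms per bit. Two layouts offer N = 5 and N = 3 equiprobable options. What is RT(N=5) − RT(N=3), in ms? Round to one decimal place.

RT(5) = 288 + 185·log₂(6) = 288 + 185·2.5850 = 766.2250 ms.
RT(3) = 288 + 185·log₂(4) = 288 + 185·2.0000 = 658.0000 ms.
Difference = 766.2250 − 658.0000 = 108.2250 ≈ 108.2 ms.

108.2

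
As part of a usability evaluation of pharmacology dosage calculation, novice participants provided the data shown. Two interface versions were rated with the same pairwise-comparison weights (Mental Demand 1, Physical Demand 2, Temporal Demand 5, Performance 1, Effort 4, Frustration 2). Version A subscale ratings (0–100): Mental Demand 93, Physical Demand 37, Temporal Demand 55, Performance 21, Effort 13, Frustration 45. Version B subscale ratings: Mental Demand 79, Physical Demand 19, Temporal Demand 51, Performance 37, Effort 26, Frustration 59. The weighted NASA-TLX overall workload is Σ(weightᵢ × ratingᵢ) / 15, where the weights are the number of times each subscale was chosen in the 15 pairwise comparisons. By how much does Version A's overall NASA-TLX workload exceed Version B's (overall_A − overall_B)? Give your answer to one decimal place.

Version A weighted sum = 1·93 + 2·37 + 5·55 + 1·21 + 4·13 + 2·45 = 93 + 74 + 275 + 21 + 52 + 90 = 605; overall_A = 605/15 = 40.3333.
Version B weighted sum = 1·79 + 2·19 + 5·51 + 1·37 + 4·26 + 2·59 = 79 + 38 + 255 + 37 + 104 + 118 = 631; overall_B = 631/15 = 42.0667.
Difference = 40.3333 − 42.0667 = -1.7334 ≈ -1.7.

-1.7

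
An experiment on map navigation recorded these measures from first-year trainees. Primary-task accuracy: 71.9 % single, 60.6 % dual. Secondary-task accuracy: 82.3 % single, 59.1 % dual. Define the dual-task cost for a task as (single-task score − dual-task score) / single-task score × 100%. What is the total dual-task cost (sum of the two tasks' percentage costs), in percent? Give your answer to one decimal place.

Primary cost = (71.9 − 60.6) / 71.9 × 100% = 15.7163%.
Secondary cost = (82.3 − 59.1) / 82.3 × 100% = 28.1896%.
Total = 15.7163% + 28.1896% = 43.9059% ≈ 43.9%.

43.9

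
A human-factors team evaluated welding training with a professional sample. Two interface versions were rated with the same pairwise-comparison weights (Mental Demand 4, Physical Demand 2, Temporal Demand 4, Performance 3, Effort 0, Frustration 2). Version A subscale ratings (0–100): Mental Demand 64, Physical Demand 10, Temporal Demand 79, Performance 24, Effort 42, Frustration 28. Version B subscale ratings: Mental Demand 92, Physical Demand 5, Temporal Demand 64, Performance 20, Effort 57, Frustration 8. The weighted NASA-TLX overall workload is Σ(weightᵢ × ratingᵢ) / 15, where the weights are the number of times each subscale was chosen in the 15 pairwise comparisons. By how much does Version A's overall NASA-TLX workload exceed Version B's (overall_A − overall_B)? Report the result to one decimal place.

0.7

Version A weighted sum = 4·64 + 2·10 + 4·79 + 3·24 + 0·42 + 2·28 = 256 + 20 + 316 + 72 + 0 + 56 = 720; overall_A = 720/15 = 48.0000.
Version B weighted sum = 4·92 + 2·5 + 4·64 + 3·20 + 0·57 + 2·8 = 368 + 10 + 256 + 60 + 0 + 16 = 710; overall_B = 710/15 = 47.3333.
Difference = 48.0000 − 47.3333 = 0.6667 ≈ 0.7.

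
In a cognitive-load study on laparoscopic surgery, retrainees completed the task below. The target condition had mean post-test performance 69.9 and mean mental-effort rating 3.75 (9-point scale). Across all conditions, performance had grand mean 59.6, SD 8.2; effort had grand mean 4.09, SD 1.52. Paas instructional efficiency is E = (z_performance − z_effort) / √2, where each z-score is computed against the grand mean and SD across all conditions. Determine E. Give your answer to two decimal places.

z_performance = (69.9 − 59.6) / 8.2 = 10.3000 / 8.2 = 1.2561.
z_effort = (3.75 − 4.09) / 1.52 = -0.3400 / 1.52 = -0.2237.
z_P − z_E = 1.2561 − (-0.2237) = 1.4798.
E = 1.4798 / √2 = 1.4798 / 1.41421 = 1.0464 ≈ 1.05.

1.05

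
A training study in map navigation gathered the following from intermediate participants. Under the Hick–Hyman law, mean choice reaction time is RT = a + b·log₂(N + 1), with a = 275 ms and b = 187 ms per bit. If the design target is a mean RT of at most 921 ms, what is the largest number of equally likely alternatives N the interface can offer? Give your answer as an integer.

Set 275 + 187·log₂(N + 1) ≤ 921.
log₂(N + 1) ≤ (921 − 275) / 187 = 3.4545.
N + 1 ≤ 2^3.4545 = 10.9625.
N ≤ 9.9625, so the largest integer N is 9.

9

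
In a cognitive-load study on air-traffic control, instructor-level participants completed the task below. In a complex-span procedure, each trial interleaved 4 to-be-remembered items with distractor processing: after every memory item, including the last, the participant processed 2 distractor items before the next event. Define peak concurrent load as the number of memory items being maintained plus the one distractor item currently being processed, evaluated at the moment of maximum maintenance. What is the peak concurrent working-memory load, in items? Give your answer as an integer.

Maintenance is greatest during the distractor(s) after memory item 4: all 4 memory items are being held.
One distractor item is concurrently being processed.
Peak concurrent load = 4 + 1 = 5 items.

5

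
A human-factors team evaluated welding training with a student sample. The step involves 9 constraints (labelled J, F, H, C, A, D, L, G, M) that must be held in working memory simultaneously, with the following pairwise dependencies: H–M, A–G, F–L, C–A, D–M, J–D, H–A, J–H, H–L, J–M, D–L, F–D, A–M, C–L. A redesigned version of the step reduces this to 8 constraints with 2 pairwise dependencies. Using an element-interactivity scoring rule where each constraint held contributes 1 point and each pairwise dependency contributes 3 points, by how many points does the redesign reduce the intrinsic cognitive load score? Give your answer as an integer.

37

Original: 9 × 1 + 14 × 3 = 9 + 42 = 51.
Redesigned: 8 × 1 + 2 × 3 = 8 + 6 = 14.
Reduction = 51 − 14 = 37.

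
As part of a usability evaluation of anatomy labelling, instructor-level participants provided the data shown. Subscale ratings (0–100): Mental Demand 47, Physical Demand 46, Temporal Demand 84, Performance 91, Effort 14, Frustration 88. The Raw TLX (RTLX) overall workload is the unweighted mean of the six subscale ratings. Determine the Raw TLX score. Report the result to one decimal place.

Sum of ratings = 47 + 46 + 84 + 91 + 14 + 88 = 370.
RTLX = 370 / 6 = 61.6667 ≈ 61.7.

61.7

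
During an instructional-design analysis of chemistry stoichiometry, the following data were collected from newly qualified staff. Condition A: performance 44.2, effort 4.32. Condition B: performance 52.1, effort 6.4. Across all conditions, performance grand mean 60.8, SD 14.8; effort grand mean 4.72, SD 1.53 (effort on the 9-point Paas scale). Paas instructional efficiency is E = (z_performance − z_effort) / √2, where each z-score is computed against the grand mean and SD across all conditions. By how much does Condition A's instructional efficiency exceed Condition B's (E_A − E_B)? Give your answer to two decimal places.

0.58

Condition A: z_P = (44.2 − 60.8)/14.8 = -1.1216; z_E = (4.32 − 4.72)/1.53 = -0.2614; E_A = (-1.1216 − (-0.2614))/√2 = -0.6083.
Condition B: z_P = (52.1 − 60.8)/14.8 = -0.5878; z_E = (6.4 − 4.72)/1.53 = 1.0980; E_B = (-0.5878 − 1.0980)/√2 = -1.1920.
E_A − E_B = -0.6083 − (-1.1920) = 0.5837 ≈ 0.58.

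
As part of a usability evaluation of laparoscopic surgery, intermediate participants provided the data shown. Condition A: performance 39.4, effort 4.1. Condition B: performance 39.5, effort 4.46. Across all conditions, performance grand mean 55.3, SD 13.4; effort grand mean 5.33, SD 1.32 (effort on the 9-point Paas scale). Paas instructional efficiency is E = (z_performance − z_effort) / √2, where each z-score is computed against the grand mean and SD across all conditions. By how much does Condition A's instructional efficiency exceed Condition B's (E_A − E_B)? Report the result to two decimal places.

0.19

Condition A: z_P = (39.4 − 55.3)/13.4 = -1.1866; z_E = (4.1 − 5.33)/1.32 = -0.9318; E_A = (-1.1866 − (-0.9318))/√2 = -0.1802.
Condition B: z_P = (39.5 − 55.3)/13.4 = -1.1791; z_E = (4.46 − 5.33)/1.32 = -0.6591; E_B = (-1.1791 − (-0.6591))/√2 = -0.3677.
E_A − E_B = -0.1802 − (-0.3677) = 0.1875 ≈ 0.19.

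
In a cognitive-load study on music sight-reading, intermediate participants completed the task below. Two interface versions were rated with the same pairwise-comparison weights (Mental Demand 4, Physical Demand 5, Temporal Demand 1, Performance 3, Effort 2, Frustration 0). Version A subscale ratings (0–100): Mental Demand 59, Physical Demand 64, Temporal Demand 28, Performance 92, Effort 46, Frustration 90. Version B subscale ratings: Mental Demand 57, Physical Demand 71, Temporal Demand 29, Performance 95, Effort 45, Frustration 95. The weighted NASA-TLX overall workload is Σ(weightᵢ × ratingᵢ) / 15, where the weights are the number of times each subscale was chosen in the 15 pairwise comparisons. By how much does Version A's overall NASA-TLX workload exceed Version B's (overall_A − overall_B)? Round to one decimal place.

-2.3

Version A weighted sum = 4·59 + 5·64 + 1·28 + 3·92 + 2·46 + 0·90 = 236 + 320 + 28 + 276 + 92 + 0 = 952; overall_A = 952/15 = 63.4667.
Version B weighted sum = 4·57 + 5·71 + 1·29 + 3·95 + 2·45 + 0·95 = 228 + 355 + 29 + 285 + 90 + 0 = 987; overall_B = 987/15 = 65.8000.
Difference = 63.4667 − 65.8000 = -2.3333 ≈ -2.3.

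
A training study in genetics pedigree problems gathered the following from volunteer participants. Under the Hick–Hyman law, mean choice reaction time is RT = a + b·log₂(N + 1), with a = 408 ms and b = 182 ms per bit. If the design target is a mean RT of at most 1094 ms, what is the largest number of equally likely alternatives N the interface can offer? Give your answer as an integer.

Set 408 + 182·log₂(N + 1) ≤ 1094.
log₂(N + 1) ≤ (1094 − 408) / 182 = 3.7692.
N + 1 ≤ 2^3.7692 = 13.6346.
N ≤ 12.6346, so the largest integer N is 12.

12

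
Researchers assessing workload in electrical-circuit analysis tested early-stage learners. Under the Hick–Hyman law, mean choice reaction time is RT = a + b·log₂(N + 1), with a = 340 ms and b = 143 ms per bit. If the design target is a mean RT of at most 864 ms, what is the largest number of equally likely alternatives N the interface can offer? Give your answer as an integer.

11

Set 340 + 143·log₂(N + 1) ≤ 864.
log₂(N + 1) ≤ (864 − 340) / 143 = 3.6643.
N + 1 ≤ 2^3.6643 = 12.6784.
N ≤ 11.6784, so the largest integer N is 11.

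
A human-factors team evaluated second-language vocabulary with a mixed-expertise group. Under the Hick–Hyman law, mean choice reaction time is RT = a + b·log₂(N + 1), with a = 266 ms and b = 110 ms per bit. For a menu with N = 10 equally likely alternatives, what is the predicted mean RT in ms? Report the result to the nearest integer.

log₂(10 + 1) = log₂(11) = 3.4594.
RT = 266 + 110 × 3.4594 = 266 + 380.5340 = 646.5340 ms.
≈ 647 ms.

647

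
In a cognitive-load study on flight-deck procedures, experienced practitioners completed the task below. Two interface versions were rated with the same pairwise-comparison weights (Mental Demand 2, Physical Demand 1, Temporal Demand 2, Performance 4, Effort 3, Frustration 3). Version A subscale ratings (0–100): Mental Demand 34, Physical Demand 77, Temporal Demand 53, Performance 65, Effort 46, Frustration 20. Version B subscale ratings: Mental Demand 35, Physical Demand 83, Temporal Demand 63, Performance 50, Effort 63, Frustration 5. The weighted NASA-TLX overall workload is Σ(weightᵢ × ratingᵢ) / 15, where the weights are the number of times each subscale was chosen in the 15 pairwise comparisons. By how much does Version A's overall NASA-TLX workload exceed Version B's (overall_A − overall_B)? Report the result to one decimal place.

1.7

Version A weighted sum = 2·34 + 1·77 + 2·53 + 4·65 + 3·46 + 3·20 = 68 + 77 + 106 + 260 + 138 + 60 = 709; overall_A = 709/15 = 47.2667.
Version B weighted sum = 2·35 + 1·83 + 2·63 + 4·50 + 3·63 + 3·5 = 70 + 83 + 126 + 200 + 189 + 15 = 683; overall_B = 683/15 = 45.5333.
Difference = 47.2667 − 45.5333 = 1.7334 ≈ 1.7.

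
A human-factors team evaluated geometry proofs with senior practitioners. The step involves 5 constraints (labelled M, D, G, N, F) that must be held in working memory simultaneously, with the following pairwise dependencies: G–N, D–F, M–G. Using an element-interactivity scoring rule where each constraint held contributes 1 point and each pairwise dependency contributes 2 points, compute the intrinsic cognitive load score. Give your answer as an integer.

Count of constraints held simultaneously: 5.
Count of pairwise dependencies listed: 3.
Element contribution: 5 × 1 = 5.
Interaction contribution: 3 × 2 = 6.
Intrinsic load = 5 + 6 = 11.

11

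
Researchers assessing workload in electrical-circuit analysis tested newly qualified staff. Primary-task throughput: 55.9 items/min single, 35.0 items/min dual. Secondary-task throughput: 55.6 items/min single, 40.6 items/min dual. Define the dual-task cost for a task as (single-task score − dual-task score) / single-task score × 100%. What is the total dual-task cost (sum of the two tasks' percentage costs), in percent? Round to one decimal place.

Primary cost = (55.9 − 35.0) / 55.9 × 100% = 37.3882%.
Secondary cost = (55.6 − 40.6) / 55.6 × 100% = 26.9784%.
Total = 37.3882% + 26.9784% = 64.3666% ≈ 64.4%.

64.4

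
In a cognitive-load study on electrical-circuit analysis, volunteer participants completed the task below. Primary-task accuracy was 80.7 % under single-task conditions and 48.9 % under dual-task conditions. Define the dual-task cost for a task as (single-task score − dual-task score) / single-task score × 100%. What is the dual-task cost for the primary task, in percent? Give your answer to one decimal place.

Cost = (80.7 − 48.9) / 80.7 × 100%
     = 31.8000 / 80.7 × 100% = 39.4052%.
≈ 39.4%.

39.4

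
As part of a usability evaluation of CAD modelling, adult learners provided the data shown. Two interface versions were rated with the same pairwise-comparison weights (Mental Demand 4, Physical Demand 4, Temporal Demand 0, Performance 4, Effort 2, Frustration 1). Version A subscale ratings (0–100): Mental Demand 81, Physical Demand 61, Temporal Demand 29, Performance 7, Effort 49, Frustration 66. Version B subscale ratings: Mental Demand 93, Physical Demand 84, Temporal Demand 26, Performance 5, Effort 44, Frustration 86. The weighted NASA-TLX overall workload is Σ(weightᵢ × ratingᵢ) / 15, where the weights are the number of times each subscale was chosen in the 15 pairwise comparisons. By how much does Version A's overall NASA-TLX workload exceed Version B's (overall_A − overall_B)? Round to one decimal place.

-9.5

Version A weighted sum = 4·81 + 4·61 + 0·29 + 4·7 + 2·49 + 1·66 = 324 + 244 + 0 + 28 + 98 + 66 = 760; overall_A = 760/15 = 50.6667.
Version B weighted sum = 4·93 + 4·84 + 0·26 + 4·5 + 2·44 + 1·86 = 372 + 336 + 0 + 20 + 88 + 86 = 902; overall_B = 902/15 = 60.1333.
Difference = 50.6667 − 60.1333 = -9.4666 ≈ -9.5.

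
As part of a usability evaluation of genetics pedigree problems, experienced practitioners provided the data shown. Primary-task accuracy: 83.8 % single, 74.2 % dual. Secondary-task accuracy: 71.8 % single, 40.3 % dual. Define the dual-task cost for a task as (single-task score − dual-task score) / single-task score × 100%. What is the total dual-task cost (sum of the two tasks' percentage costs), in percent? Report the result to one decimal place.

55.3

Primary cost = (83.8 − 74.2) / 83.8 × 100% = 11.4558%.
Secondary cost = (71.8 − 40.3) / 71.8 × 100% = 43.8719%.
Total = 11.4558% + 43.8719% = 55.3277% ≈ 55.3%.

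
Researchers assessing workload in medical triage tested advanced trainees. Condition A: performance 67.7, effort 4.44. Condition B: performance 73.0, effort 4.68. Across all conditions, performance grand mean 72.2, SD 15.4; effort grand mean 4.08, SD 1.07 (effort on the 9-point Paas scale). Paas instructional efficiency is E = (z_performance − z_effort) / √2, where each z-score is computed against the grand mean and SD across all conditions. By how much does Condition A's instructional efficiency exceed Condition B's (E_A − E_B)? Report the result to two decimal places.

Condition A: z_P = (67.7 − 72.2)/15.4 = -0.2922; z_E = (4.44 − 4.08)/1.07 = 0.3364; E_A = (-0.2922 − 0.3364)/√2 = -0.4445.
Condition B: z_P = (73.0 − 72.2)/15.4 = 0.0519; z_E = (4.68 − 4.08)/1.07 = 0.5607; E_B = (0.0519 − 0.5607)/√2 = -0.3598.
E_A − E_B = -0.4445 − (-0.3598) = -0.0847 ≈ -0.08.

-0.08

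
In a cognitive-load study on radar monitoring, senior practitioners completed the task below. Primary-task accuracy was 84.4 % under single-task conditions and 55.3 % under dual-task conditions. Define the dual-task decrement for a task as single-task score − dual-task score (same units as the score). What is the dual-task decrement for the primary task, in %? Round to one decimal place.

Decrement = 84.4 − 55.3 = 29.1000 % ≈ 29.1 %.

29.1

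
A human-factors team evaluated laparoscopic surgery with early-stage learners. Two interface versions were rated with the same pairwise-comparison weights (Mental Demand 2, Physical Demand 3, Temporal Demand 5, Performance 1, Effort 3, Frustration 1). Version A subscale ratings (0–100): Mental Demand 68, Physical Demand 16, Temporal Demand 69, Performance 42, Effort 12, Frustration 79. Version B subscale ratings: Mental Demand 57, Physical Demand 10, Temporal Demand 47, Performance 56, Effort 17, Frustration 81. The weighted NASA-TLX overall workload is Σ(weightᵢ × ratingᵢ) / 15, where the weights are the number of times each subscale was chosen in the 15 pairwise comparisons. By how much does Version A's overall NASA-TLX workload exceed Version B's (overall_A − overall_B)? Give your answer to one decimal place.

Version A weighted sum = 2·68 + 3·16 + 5·69 + 1·42 + 3·12 + 1·79 = 136 + 48 + 345 + 42 + 36 + 79 = 686; overall_A = 686/15 = 45.7333.
Version B weighted sum = 2·57 + 3·10 + 5·47 + 1·56 + 3·17 + 1·81 = 114 + 30 + 235 + 56 + 51 + 81 = 567; overall_B = 567/15 = 37.8000.
Difference = 45.7333 − 37.8000 = 7.9333 ≈ 7.9.

7.9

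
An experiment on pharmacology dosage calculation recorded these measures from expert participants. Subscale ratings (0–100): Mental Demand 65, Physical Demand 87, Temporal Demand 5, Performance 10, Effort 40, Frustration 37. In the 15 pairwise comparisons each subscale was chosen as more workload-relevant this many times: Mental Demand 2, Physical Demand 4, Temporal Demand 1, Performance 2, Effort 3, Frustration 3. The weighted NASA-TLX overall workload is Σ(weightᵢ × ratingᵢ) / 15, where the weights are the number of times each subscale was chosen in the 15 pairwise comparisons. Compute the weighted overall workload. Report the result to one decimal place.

48.9

The tallies are the weights (they sum to 15).
Weighted sum = 2·65 + 4·87 + 1·5 + 2·10 + 3·40 + 3·37
            = 130 + 348 + 5 + 20 + 120 + 111 = 734.
Overall workload = 734 / 15 = 48.9333 ≈ 48.9.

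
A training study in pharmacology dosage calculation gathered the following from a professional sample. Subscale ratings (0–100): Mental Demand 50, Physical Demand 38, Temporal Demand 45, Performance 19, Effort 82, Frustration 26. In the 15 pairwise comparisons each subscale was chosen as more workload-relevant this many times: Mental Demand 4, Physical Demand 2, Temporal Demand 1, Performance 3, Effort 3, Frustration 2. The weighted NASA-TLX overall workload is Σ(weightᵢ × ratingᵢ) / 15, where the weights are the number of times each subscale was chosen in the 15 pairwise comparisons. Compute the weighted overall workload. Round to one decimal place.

The tallies are the weights (they sum to 15).
Weighted sum = 4·50 + 2·38 + 1·45 + 3·19 + 3·82 + 2·26
            = 200 + 76 + 45 + 57 + 246 + 52 = 676.
Overall workload = 676 / 15 = 45.0667 ≈ 45.1.

45.1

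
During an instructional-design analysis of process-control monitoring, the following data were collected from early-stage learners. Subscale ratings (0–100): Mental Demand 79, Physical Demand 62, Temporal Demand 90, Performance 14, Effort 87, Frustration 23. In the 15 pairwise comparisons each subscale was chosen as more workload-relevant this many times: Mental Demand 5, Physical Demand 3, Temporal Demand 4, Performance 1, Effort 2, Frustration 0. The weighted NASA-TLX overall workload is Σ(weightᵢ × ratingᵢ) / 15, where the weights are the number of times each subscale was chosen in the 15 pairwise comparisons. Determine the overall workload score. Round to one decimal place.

The tallies are the weights (they sum to 15).
Weighted sum = 5·79 + 3·62 + 4·90 + 1·14 + 2·87 + 0·23
            = 395 + 186 + 360 + 14 + 174 + 0 = 1129.
Overall workload = 1129 / 15 = 75.2667 ≈ 75.3.

75.3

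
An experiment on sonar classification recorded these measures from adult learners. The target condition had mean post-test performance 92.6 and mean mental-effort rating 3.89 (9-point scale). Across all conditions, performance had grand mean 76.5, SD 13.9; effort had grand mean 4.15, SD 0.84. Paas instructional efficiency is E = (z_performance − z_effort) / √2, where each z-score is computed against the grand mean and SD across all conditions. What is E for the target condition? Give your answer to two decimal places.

z_performance = (92.6 − 76.5) / 13.9 = 16.1000 / 13.9 = 1.1583.
z_effort = (3.89 − 4.15) / 0.84 = -0.2600 / 0.84 = -0.3095.
z_P − z_E = 1.1583 − (-0.3095) = 1.4678.
E = 1.4678 / √2 = 1.4678 / 1.41421 = 1.0379 ≈ 1.04.

1.04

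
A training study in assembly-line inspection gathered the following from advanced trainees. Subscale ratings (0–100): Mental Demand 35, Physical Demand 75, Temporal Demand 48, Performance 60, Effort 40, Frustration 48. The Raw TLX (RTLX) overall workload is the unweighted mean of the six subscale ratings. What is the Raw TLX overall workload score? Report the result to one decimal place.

51.0

Sum of ratings = 35 + 75 + 48 + 60 + 40 + 48 = 306.
RTLX = 306 / 6 = 51.0000 ≈ 51.0.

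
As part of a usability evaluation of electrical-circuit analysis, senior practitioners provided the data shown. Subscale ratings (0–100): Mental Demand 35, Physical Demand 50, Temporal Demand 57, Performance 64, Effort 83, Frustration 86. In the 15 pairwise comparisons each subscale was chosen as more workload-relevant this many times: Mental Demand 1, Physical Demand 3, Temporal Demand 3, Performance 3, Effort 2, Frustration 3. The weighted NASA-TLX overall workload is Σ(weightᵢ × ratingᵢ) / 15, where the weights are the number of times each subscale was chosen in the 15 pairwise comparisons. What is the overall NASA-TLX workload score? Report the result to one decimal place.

64.8

The tallies are the weights (they sum to 15).
Weighted sum = 1·35 + 3·50 + 3·57 + 3·64 + 2·83 + 3·86
            = 35 + 150 + 171 + 192 + 166 + 258 = 972.
Overall workload = 972 / 15 = 64.8000 ≈ 64.8.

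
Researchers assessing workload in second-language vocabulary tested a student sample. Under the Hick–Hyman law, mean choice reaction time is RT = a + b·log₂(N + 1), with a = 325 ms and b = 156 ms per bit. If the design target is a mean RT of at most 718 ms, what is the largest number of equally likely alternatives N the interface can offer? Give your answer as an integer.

4

Set 325 + 156·log₂(N + 1) ≤ 718.
log₂(N + 1) ≤ (718 − 325) / 156 = 2.5192.
N + 1 ≤ 2^2.5192 = 5.7326.
N ≤ 4.7326, so the largest integer N is 4.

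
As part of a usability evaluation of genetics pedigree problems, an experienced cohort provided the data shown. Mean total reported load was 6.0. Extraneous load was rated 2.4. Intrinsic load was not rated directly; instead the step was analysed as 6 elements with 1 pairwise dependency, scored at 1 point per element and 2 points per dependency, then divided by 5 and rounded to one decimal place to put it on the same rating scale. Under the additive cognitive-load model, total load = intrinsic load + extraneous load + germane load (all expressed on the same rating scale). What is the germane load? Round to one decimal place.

2.0

Intrinsic (element-interactivity): (6 × 1 + 1 × 2) / 5 = 8 / 5 = 1.6000 → 1.6.
germane load = total − intrinsic − extraneous
             = 6.0 − 1.6 − 2.4 = 2.0.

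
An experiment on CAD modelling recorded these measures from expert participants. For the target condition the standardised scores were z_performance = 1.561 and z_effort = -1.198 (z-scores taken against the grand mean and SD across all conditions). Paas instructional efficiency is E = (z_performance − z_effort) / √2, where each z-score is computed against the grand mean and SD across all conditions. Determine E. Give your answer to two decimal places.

1.95

z_P − z_E = 1.561 − (-1.198) = 2.7590.
E = 2.7590 / √2 = 2.7590 / 1.41421 = 1.9509 ≈ 1.95.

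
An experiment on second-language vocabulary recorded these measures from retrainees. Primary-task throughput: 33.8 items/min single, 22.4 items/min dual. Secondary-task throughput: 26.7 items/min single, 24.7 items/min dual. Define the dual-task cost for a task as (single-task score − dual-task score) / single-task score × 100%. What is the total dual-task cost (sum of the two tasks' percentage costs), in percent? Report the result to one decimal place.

Primary cost = (33.8 − 22.4) / 33.8 × 100% = 33.7278%.
Secondary cost = (26.7 − 24.7) / 26.7 × 100% = 7.4906%.
Total = 33.7278% + 7.4906% = 41.2184% ≈ 41.2%.

41.2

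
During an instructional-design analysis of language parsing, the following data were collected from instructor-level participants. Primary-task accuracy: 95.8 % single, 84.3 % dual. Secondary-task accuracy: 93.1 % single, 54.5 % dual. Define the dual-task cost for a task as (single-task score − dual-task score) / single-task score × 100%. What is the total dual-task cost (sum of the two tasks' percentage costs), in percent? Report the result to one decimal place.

Primary cost = (95.8 − 84.3) / 95.8 × 100% = 12.0042%.
Secondary cost = (93.1 − 54.5) / 93.1 × 100% = 41.4608%.
Total = 12.0042% + 41.4608% = 53.4650% ≈ 53.5%.

53.5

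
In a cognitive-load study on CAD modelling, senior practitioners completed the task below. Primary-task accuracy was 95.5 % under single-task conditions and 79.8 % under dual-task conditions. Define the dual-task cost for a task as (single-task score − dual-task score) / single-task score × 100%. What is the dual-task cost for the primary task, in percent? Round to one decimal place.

16.4

Cost = (95.5 − 79.8) / 95.5 × 100%
     = 15.7000 / 95.5 × 100% = 16.4398%.
≈ 16.4%.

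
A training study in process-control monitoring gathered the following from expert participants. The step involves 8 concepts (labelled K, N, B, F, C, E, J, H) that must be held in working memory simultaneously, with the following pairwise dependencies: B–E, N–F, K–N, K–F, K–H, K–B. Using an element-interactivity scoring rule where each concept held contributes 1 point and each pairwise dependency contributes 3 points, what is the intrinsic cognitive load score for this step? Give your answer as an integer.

26

Count of concepts held simultaneously: 8.
Count of pairwise dependencies listed: 6.
Element contribution: 8 × 1 = 8.
Interaction contribution: 6 × 3 = 18.
Intrinsic load = 8 + 18 = 26.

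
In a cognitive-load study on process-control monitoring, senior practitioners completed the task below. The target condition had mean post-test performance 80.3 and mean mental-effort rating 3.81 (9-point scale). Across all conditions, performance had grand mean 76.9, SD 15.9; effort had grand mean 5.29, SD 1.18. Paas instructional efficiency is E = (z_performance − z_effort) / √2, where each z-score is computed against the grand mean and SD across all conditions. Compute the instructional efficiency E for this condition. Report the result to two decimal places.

1.04

z_performance = (80.3 − 76.9) / 15.9 = 3.4000 / 15.9 = 0.2138.
z_effort = (3.81 − 5.29) / 1.18 = -1.4800 / 1.18 = -1.2542.
z_P − z_E = 0.2138 − (-1.2542) = 1.4680.
E = 1.4680 / √2 = 1.4680 / 1.41421 = 1.0380 ≈ 1.04.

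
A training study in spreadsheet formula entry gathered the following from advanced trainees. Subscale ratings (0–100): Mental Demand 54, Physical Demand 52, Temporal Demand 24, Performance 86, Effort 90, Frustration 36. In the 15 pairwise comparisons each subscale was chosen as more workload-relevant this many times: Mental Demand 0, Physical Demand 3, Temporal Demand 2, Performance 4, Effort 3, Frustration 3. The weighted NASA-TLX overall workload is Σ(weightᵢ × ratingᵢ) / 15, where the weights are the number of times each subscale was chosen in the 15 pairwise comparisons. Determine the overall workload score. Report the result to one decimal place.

61.7

The tallies are the weights (they sum to 15).
Weighted sum = 0·54 + 3·52 + 2·24 + 4·86 + 3·90 + 3·36
            = 0 + 156 + 48 + 344 + 270 + 108 = 926.
Overall workload = 926 / 15 = 61.7333 ≈ 61.7.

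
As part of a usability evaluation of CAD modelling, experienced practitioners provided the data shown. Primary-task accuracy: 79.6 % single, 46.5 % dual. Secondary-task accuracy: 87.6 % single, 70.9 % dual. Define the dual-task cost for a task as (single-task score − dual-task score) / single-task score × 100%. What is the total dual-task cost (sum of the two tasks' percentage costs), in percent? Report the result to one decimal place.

60.6

Primary cost = (79.6 − 46.5) / 79.6 × 100% = 41.5829%.
Secondary cost = (87.6 − 70.9) / 87.6 × 100% = 19.0639%.
Total = 41.5829% + 19.0639% = 60.6468% ≈ 60.6%.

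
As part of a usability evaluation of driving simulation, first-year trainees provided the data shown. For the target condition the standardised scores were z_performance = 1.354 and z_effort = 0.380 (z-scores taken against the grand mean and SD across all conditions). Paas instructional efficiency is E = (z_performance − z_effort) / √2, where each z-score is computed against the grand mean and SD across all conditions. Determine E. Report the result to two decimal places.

0.69

z_P − z_E = 1.354 − 0.380 = 0.9740.
E = 0.9740 / √2 = 0.9740 / 1.41421 = 0.6887 ≈ 0.69.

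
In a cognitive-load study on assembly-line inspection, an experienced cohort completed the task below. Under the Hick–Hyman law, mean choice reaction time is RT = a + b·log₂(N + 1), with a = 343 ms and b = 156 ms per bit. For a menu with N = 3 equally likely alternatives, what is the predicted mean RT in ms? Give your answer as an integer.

655

log₂(3 + 1) = log₂(4) = 2.0000.
RT = 343 + 156 × 2.0000 = 343 + 312.0000 = 655.0000 ms.
≈ 655 ms.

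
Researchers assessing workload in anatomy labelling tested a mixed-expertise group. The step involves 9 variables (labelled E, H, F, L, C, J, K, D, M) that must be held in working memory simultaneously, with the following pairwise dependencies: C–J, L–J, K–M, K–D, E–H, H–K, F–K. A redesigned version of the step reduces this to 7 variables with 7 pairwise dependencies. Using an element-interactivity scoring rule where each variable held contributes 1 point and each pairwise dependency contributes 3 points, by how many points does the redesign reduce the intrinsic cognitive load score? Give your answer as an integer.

Original: 9 × 1 + 7 × 3 = 9 + 21 = 30.
Redesigned: 7 × 1 + 7 × 3 = 7 + 21 = 28.
Reduction = 30 − 28 = 2.

2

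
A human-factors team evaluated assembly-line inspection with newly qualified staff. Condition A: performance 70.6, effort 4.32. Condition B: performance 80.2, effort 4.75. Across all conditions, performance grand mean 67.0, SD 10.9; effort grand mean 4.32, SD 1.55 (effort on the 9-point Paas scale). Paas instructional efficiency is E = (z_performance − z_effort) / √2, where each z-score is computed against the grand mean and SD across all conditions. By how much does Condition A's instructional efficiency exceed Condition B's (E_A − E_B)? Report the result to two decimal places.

-0.43

Condition A: z_P = (70.6 − 67.0)/10.9 = 0.3303; z_E = (4.32 − 4.32)/1.55 = 0.0000; E_A = (0.3303 − 0.0000)/√2 = 0.2336.
Condition B: z_P = (80.2 − 67.0)/10.9 = 1.2110; z_E = (4.75 − 4.32)/1.55 = 0.2774; E_B = (1.2110 − 0.2774)/√2 = 0.6602.
E_A − E_B = 0.2336 − 0.6602 = -0.4266 ≈ -0.43.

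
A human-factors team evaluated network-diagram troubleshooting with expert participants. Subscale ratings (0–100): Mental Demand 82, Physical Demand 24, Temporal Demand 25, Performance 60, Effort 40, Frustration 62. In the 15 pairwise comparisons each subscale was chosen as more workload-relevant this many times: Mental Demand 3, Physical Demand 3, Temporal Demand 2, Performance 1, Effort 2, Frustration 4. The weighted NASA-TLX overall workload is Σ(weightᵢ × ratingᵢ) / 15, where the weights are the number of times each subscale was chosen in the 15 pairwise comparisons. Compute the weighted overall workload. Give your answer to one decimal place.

The tallies are the weights (they sum to 15).
Weighted sum = 3·82 + 3·24 + 2·25 + 1·60 + 2·40 + 4·62
            = 246 + 72 + 50 + 60 + 80 + 248 = 756.
Overall workload = 756 / 15 = 50.4000 ≈ 50.4.

50.4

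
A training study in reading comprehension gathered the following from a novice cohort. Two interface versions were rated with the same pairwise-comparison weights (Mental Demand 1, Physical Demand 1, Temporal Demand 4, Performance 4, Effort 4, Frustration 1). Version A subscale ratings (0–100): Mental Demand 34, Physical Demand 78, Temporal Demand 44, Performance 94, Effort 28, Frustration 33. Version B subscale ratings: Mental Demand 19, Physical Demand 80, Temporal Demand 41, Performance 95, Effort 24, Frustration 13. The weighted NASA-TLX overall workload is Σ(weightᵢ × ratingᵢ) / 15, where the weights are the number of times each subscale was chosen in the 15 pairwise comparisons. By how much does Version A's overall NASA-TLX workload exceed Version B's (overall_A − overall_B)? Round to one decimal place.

3.8

Version A weighted sum = 1·34 + 1·78 + 4·44 + 4·94 + 4·28 + 1·33 = 34 + 78 + 176 + 376 + 112 + 33 = 809; overall_A = 809/15 = 53.9333.
Version B weighted sum = 1·19 + 1·80 + 4·41 + 4·95 + 4·24 + 1·13 = 19 + 80 + 164 + 380 + 96 + 13 = 752; overall_B = 752/15 = 50.1333.
Difference = 53.9333 − 50.1333 = 3.8000 ≈ 3.8.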